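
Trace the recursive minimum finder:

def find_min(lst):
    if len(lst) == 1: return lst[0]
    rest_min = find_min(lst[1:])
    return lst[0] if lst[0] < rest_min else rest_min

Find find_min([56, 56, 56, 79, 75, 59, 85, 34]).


find_min([56, 56, 56, 79, 75, 59, 85, 34]): compare 56 with find_min([56, 56, 79, 75, 59, 85, 34])
find_min([56, 56, 79, 75, 59, 85, 34]): compare 56 with find_min([56, 79, 75, 59, 85, 34])
find_min([56, 79, 75, 59, 85, 34]): compare 56 with find_min([79, 75, 59, 85, 34])
find_min([79, 75, 59, 85, 34]): compare 79 with find_min([75, 59, 85, 34])
find_min([75, 59, 85, 34]): compare 75 with find_min([59, 85, 34])
find_min([59, 85, 34]): compare 59 with find_min([85, 34])
find_min([85, 34]): compare 85 with find_min([34])
find_min([34]) = 34  (base case)
Compare 85 with 34 -> 34
Compare 59 with 34 -> 34
Compare 75 with 34 -> 34
Compare 79 with 34 -> 34
Compare 56 with 34 -> 34
Compare 56 with 34 -> 34
Compare 56 with 34 -> 34

34


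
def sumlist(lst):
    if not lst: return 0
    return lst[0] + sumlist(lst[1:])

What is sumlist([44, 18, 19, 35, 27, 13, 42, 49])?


sumlist([44, 18, 19, 35, 27, 13, 42, 49]) = 44 + sumlist([18, 19, 35, 27, 13, 42, 49])
sumlist([18, 19, 35, 27, 13, 42, 49]) = 18 + sumlist([19, 35, 27, 13, 42, 49])
sumlist([19, 35, 27, 13, 42, 49]) = 19 + sumlist([35, 27, 13, 42, 49])
sumlist([35, 27, 13, 42, 49]) = 35 + sumlist([27, 13, 42, 49])
sumlist([27, 13, 42, 49]) = 27 + sumlist([13, 42, 49])
sumlist([13, 42, 49]) = 13 + sumlist([42, 49])
sumlist([42, 49]) = 42 + sumlist([49])
sumlist([49]) = 49 + sumlist([])
sumlist([]) = 0  (base case)
Total: 44 + 18 + 19 + 35 + 27 + 13 + 42 + 49 + 0 = 247

247


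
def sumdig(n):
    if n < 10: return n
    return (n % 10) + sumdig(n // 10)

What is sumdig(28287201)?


sumdig(28287201) = 1 + sumdig(2828720)
sumdig(2828720) = 0 + sumdig(282872)
sumdig(282872) = 2 + sumdig(28287)
sumdig(28287) = 7 + sumdig(2828)
sumdig(2828) = 8 + sumdig(282)
sumdig(282) = 2 + sumdig(28)
sumdig(28) = 8 + sumdig(2)
sumdig(2) = 2  (base case)
Total: 1 + 0 + 2 + 7 + 8 + 2 + 8 + 2 = 30

30


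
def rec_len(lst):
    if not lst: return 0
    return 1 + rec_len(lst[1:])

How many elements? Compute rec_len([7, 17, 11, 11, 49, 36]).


rec_len([7, 17, 11, 11, 49, 36]) = 1 + rec_len([17, 11, 11, 49, 36])
rec_len([17, 11, 11, 49, 36]) = 1 + rec_len([11, 11, 49, 36])
rec_len([11, 11, 49, 36]) = 1 + rec_len([11, 49, 36])
rec_len([11, 49, 36]) = 1 + rec_len([49, 36])
rec_len([49, 36]) = 1 + rec_len([36])
rec_len([36]) = 1 + rec_len([])
rec_len([]) = 0  (base case)
Unwinding: 1 + 1 + 1 + 1 + 1 + 1 + 0 = 6

6


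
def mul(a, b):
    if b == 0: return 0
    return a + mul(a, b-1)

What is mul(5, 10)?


mul(5, 10) = 5 + mul(5, 9)
mul(5, 9) = 5 + mul(5, 8)
mul(5, 8) = 5 + mul(5, 7)
mul(5, 7) = 5 + mul(5, 6)
mul(5, 6) = 5 + mul(5, 5)
mul(5, 5) = 5 + mul(5, 4)
mul(5, 4) = 5 + mul(5, 3)
mul(5, 3) = 5 + mul(5, 2)
mul(5, 2) = 5 + mul(5, 1)
mul(5, 1) = 5 + mul(5, 0)
mul(5, 0) = 0  (base case)
Total: 5 + 5 + 5 + 5 + 5 + 5 + 5 + 5 + 5 + 5 + 0 = 50

50


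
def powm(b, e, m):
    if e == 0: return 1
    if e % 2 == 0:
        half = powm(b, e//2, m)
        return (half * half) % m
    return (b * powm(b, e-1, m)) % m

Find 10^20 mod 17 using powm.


powm(10, 20, 17): e is even, compute powm(10, 10, 17)
  powm(10, 10, 17): e is even, compute powm(10, 5, 17)
    powm(10, 5, 17): e is odd, compute powm(10, 4, 17)
      powm(10, 4, 17): e is even, compute powm(10, 2, 17)
        powm(10, 2, 17): e is even, compute powm(10, 1, 17)
          powm(10, 1, 17): e is odd, compute powm(10, 0, 17)
          powm(10, 0, 17) = 1
          (10 * 1) % 17 = 10
        half=10, (10*10) % 17 = 15
      half=15, (15*15) % 17 = 4
    (10 * 4) % 17 = 6
  half=6, (6*6) % 17 = 2
half=2, (2*2) % 17 = 4

4


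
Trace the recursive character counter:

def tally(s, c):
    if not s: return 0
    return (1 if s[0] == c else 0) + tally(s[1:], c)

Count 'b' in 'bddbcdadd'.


s[0]='b' == 'b' -> 1
s[0]='d' != 'b' -> 0
s[0]='d' != 'b' -> 0
s[0]='b' == 'b' -> 1
s[0]='c' != 'b' -> 0
s[0]='d' != 'b' -> 0
s[0]='a' != 'b' -> 0
s[0]='d' != 'b' -> 0
s[0]='d' != 'b' -> 0
Sum: 1 + 0 + 0 + 1 + 0 + 0 + 0 + 0 + 0 = 2

2


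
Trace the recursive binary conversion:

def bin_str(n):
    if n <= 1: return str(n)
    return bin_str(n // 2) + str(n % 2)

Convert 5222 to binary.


bin_str(5222) = bin_str(2611) + '0'
bin_str(2611) = bin_str(1305) + '1'
bin_str(1305) = bin_str(652) + '1'
bin_str(652) = bin_str(326) + '0'
bin_str(326) = bin_str(163) + '0'
bin_str(163) = bin_str(81) + '1'
bin_str(81) = bin_str(40) + '1'
bin_str(40) = bin_str(20) + '0'
bin_str(20) = bin_str(10) + '0'
bin_str(10) = bin_str(5) + '0'
bin_str(5) = bin_str(2) + '1'
bin_str(2) = bin_str(1) + '0'
bin_str(1) = '1'  (base case)
Concatenating: '1' + '0' + '1' + '0' + '0' + '0' + '1' + '1' + '0' + '0' + '1' + '1' + '0' = '1010001100110'

1010001100110


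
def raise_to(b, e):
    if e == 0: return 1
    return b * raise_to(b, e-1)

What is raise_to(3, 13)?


raise_to(3, 13)
= 3 * raise_to(3, 12)
= 3 * 3 * raise_to(3, 11)
= 3 * 3 * 3 * raise_to(3, 10)
= 3 * 3 * 3 * 3 * raise_to(3, 9)
= 3 * 3 * 3 * 3 * 3 * raise_to(3, 8)
= 3 * 3 * 3 * 3 * 3 * 3 * raise_to(3, 7)
= 3 * 3 * 3 * 3 * 3 * 3 * 3 * raise_to(3, 6)
= 3 * 3 * 3 * 3 * 3 * 3 * 3 * 3 * raise_to(3, 5)
= 3 * 3 * 3 * 3 * 3 * 3 * 3 * 3 * 3 * raise_to(3, 4)
= 3 * 3 * 3 * 3 * 3 * 3 * 3 * 3 * 3 * 3 * raise_to(3, 3)
= 3 * 3 * 3 * 3 * 3 * 3 * 3 * 3 * 3 * 3 * 3 * raise_to(3, 2)
= 3 * 3 * 3 * 3 * 3 * 3 * 3 * 3 * 3 * 3 * 3 * 3 * raise_to(3, 1)
= 3 * 3 * 3 * 3 * 3 * 3 * 3 * 3 * 3 * 3 * 3 * 3 * 3 * raise_to(3, 0)
= 3 * 3 * 3 * 3 * 3 * 3 * 3 * 3 * 3 * 3 * 3 * 3 * 3 * 1
= 1594323

1594323


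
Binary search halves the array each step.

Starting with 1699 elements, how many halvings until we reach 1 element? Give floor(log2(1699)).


1699 / 2 = 849
849 / 2 = 424
424 / 2 = 212
212 / 2 = 106
106 / 2 = 53
53 / 2 = 26
26 / 2 = 13
13 / 2 = 6
6 / 2 = 3
3 / 2 = 1
Reached 1 after 10 halvings

10


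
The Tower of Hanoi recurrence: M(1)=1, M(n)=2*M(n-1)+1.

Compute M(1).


M(1) = 1  (base case)

1


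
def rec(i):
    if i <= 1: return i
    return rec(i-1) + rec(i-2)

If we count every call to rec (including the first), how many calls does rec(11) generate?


Let C(n) = total calls for rec(n)
C(0) = 1, C(1) = 1
C(2) = 1 + C(1) + C(0) = 1 + 1 + 1 = 3
C(3) = 1 + C(2) + C(1) = 1 + 3 + 1 = 5
C(4) = 1 + C(3) + C(2) = 1 + 5 + 3 = 9
C(5) = 1 + C(4) + C(3) = 1 + 9 + 5 = 15
C(6) = 1 + C(5) + C(4) = 1 + 15 + 9 = 25
C(7) = 1 + C(6) + C(5) = 1 + 25 + 15 = 41
C(8) = 1 + C(7) + C(6) = 1 + 41 + 25 = 67
C(9) = 1 + C(8) + C(7) = 1 + 67 + 41 = 109
C(10) = 1 + C(9) + C(8) = 1 + 109 + 67 = 177
C(11) = 1 + C(10) + C(9) = 1 + 177 + 109 = 287

287


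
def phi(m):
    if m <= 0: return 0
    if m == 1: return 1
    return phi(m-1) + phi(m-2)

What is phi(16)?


Computing phi(16) bottom-up:
phi(0) = 0
phi(1) = 1
phi(2) = phi(1) + phi(0) = 1 + 0 = 1
phi(3) = phi(2) + phi(1) = 1 + 1 = 2
phi(4) = phi(3) + phi(2) = 2 + 1 = 3
phi(5) = phi(4) + phi(3) = 3 + 2 = 5
phi(6) = phi(5) + phi(4) = 5 + 3 = 8
phi(7) = phi(6) + phi(5) = 8 + 5 = 13
phi(8) = phi(7) + phi(6) = 13 + 8 = 21
phi(9) = phi(8) + phi(7) = 21 + 13 = 34
phi(10) = phi(9) + phi(8) = 34 + 21 = 55
phi(11) = phi(10) + phi(9) = 55 + 34 = 89
phi(12) = phi(11) + phi(10) = 89 + 55 = 144
phi(13) = phi(12) + phi(11) = 144 + 89 = 233
phi(14) = phi(13) + phi(12) = 233 + 144 = 377
phi(15) = phi(14) + phi(13) = 377 + 233 = 610
phi(16) = phi(15) + phi(14) = 610 + 377 = 987

987


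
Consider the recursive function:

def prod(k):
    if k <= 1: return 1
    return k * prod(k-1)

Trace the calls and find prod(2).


prod(2)
= 2 * prod(1)
= 2 * 1
= 2

2


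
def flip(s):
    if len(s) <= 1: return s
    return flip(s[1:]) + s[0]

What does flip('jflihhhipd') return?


flip('jflihhhipd') = flip('flihhhipd') + 'j'
flip('flihhhipd') = flip('lihhhipd') + 'f'
flip('lihhhipd') = flip('ihhhipd') + 'l'
flip('ihhhipd') = flip('hhhipd') + 'i'
flip('hhhipd') = flip('hhipd') + 'h'
flip('hhipd') = flip('hipd') + 'h'
flip('hipd') = flip('ipd') + 'h'
flip('ipd') = flip('pd') + 'i'
flip('pd') = flip('d') + 'p'
flip('d') = 'd'  (base case)
Concatenating: 'd' + 'p' + 'i' + 'h' + 'h' + 'h' + 'i' + 'l' + 'f' + 'j' = 'dpihhhilfj'

dpihhhilfj


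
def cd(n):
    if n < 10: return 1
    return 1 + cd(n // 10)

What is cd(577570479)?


cd(577570479) = 1 + cd(57757047)
cd(57757047) = 1 + cd(5775704)
cd(5775704) = 1 + cd(577570)
cd(577570) = 1 + cd(57757)
cd(57757) = 1 + cd(5775)
cd(5775) = 1 + cd(577)
cd(577) = 1 + cd(57)
cd(57) = 1 + cd(5)
cd(5) = 1  (base case: 5 < 10)
Unwinding: 1 + 1 + 1 + 1 + 1 + 1 + 1 + 1 + 1 = 9

9


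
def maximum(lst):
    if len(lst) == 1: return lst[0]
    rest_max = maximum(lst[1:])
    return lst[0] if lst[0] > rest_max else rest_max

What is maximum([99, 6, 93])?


maximum([99, 6, 93]): compare 99 with maximum([6, 93])
maximum([6, 93]): compare 6 with maximum([93])
maximum([93]) = 93  (base case)
Compare 6 with 93 -> 93
Compare 99 with 93 -> 99

99


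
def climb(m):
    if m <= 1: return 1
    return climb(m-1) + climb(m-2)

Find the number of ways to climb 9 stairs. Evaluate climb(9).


Building up from base cases:
climb(0) = 1
climb(1) = 1
climb(2) = climb(1) + climb(0) = 1 + 1 = 2
climb(3) = climb(2) + climb(1) = 2 + 1 = 3
climb(4) = climb(3) + climb(2) = 3 + 2 = 5
climb(5) = climb(4) + climb(3) = 5 + 3 = 8
climb(6) = climb(5) + climb(4) = 8 + 5 = 13
climb(7) = climb(6) + climb(5) = 13 + 8 = 21
climb(8) = climb(7) + climb(6) = 21 + 13 = 34
climb(9) = climb(8) + climb(7) = 34 + 21 = 55

55


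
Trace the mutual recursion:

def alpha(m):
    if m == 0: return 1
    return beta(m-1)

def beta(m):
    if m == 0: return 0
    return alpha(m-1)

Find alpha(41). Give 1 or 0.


alpha(41) = beta(40)
beta(40) = alpha(39)
alpha(39) = beta(38)
beta(38) = alpha(37)
alpha(37) = beta(36)
beta(36) = alpha(35)
alpha(35) = beta(34)
beta(34) = alpha(33)
alpha(33) = beta(32)
beta(32) = alpha(31)
alpha(31) = beta(30)
beta(30) = alpha(29)
alpha(29) = beta(28)
beta(28) = alpha(27)
alpha(27) = beta(26)
beta(26) = alpha(25)
alpha(25) = beta(24)
beta(24) = alpha(23)
alpha(23) = beta(22)
beta(22) = alpha(21)
alpha(21) = beta(20)
beta(20) = alpha(19)
alpha(19) = beta(18)
beta(18) = alpha(17)
alpha(17) = beta(16)
beta(16) = alpha(15)
alpha(15) = beta(14)
beta(14) = alpha(13)
alpha(13) = beta(12)
beta(12) = alpha(11)
alpha(11) = beta(10)
beta(10) = alpha(9)
alpha(9) = beta(8)
beta(8) = alpha(7)
alpha(7) = beta(6)
beta(6) = alpha(5)
alpha(5) = beta(4)
beta(4) = alpha(3)
alpha(3) = beta(2)
beta(2) = alpha(1)
alpha(1) = beta(0)
beta(0) = 0  (base case)
Result: 0

0


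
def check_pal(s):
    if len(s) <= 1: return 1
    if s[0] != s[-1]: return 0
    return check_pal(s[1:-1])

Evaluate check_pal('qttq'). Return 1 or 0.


check_pal('qttq'): s[0]='q' == s[-1]='q' -> check check_pal('tt')
check_pal('tt'): s[0]='t' == s[-1]='t' -> check check_pal('')
check_pal(''): len <= 1 -> return 1  (base case)
Result: 1 (palindrome)

1


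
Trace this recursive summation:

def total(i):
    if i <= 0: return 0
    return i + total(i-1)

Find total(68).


total(68)
= 68 + 67 + 66 + 65 + 64 + 63 + 62 + 61 + 60 + 59 + 58 + 57 + 56 + 55 + 54 + 53 + 52 + 51 + 50 + 49 + 48 + 47 + 46 + 45 + 44 + 43 + 42 + 41 + 40 + 39 + 38 + 37 + 36 + 35 + 34 + 33 + 32 + 31 + 30 + 29 + 28 + 27 + 26 + 25 + 24 + 23 + 22 + 21 + 20 + 19 + 18 + 17 + 16 + 15 + 14 + 13 + 12 + 11 + 10 + 9 + 8 + 7 + 6 + 5 + 4 + 3 + 2 + 1 + total(0)
= 68 + 67 + 66 + 65 + 64 + 63 + 62 + 61 + 60 + 59 + 58 + 57 + 56 + 55 + 54 + 53 + 52 + 51 + 50 + 49 + 48 + 47 + 46 + 45 + 44 + 43 + 42 + 41 + 40 + 39 + 38 + 37 + 36 + 35 + 34 + 33 + 32 + 31 + 30 + 29 + 28 + 27 + 26 + 25 + 24 + 23 + 22 + 21 + 20 + 19 + 18 + 17 + 16 + 15 + 14 + 13 + 12 + 11 + 10 + 9 + 8 + 7 + 6 + 5 + 4 + 3 + 2 + 1 + 0
= 2346

2346


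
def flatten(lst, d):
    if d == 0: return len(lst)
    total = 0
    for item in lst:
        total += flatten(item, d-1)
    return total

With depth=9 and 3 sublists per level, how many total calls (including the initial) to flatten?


At depth 0 (root): 1 call
At depth 1: each of 1 parents calls flatten on 3 children = 3 calls
At depth 2: each of 3 parents calls flatten on 3 children = 9 calls
At depth 3: each of 9 parents calls flatten on 3 children = 27 calls
At depth 4: each of 27 parents calls flatten on 3 children = 81 calls
At depth 5: each of 81 parents calls flatten on 3 children = 243 calls
At depth 6: each of 243 parents calls flatten on 3 children = 729 calls
At depth 7: each of 729 parents calls flatten on 3 children = 2187 calls
At depth 8: each of 2187 parents calls flatten on 3 children = 6561 calls
At depth 9: each of 6561 parents calls flatten on 3 children = 19683 calls
Total: 1 + 3 + 9 + 27 + 81 + 243 + 729 + 2187 + 6561 + 19683 = 29524

29524


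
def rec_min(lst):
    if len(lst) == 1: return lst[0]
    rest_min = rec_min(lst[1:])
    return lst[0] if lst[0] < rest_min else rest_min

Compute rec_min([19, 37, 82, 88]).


rec_min([19, 37, 82, 88]): compare 19 with rec_min([37, 82, 88])
rec_min([37, 82, 88]): compare 37 with rec_min([82, 88])
rec_min([82, 88]): compare 82 with rec_min([88])
rec_min([88]) = 88  (base case)
Compare 82 with 88 -> 82
Compare 37 with 82 -> 37
Compare 19 with 37 -> 19

19


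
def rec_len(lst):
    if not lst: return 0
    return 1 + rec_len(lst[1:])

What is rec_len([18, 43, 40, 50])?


rec_len([18, 43, 40, 50]) = 1 + rec_len([43, 40, 50])
rec_len([43, 40, 50]) = 1 + rec_len([40, 50])
rec_len([40, 50]) = 1 + rec_len([50])
rec_len([50]) = 1 + rec_len([])
rec_len([]) = 0  (base case)
Unwinding: 1 + 1 + 1 + 1 + 0 = 4

4


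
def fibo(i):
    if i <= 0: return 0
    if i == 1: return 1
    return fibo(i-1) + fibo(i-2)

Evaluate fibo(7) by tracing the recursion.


Computing fibo(7) bottom-up:
fibo(0) = 0
fibo(1) = 1
fibo(2) = fibo(1) + fibo(0) = 1 + 0 = 1
fibo(3) = fibo(2) + fibo(1) = 1 + 1 = 2
fibo(4) = fibo(3) + fibo(2) = 2 + 1 = 3
fibo(5) = fibo(4) + fibo(3) = 3 + 2 = 5
fibo(6) = fibo(5) + fibo(4) = 5 + 3 = 8
fibo(7) = fibo(6) + fibo(5) = 8 + 5 = 13

13


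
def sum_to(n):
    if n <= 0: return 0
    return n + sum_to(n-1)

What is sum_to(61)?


sum_to(61)
= 61 + 60 + 59 + 58 + 57 + 56 + 55 + 54 + 53 + 52 + 51 + 50 + 49 + 48 + 47 + 46 + 45 + 44 + 43 + 42 + 41 + 40 + 39 + 38 + 37 + 36 + 35 + 34 + 33 + 32 + 31 + 30 + 29 + 28 + 27 + 26 + 25 + 24 + 23 + 22 + 21 + 20 + 19 + 18 + 17 + 16 + 15 + 14 + 13 + 12 + 11 + 10 + 9 + 8 + 7 + 6 + 5 + 4 + 3 + 2 + 1 + sum_to(0)
= 61 + 60 + 59 + 58 + 57 + 56 + 55 + 54 + 53 + 52 + 51 + 50 + 49 + 48 + 47 + 46 + 45 + 44 + 43 + 42 + 41 + 40 + 39 + 38 + 37 + 36 + 35 + 34 + 33 + 32 + 31 + 30 + 29 + 28 + 27 + 26 + 25 + 24 + 23 + 22 + 21 + 20 + 19 + 18 + 17 + 16 + 15 + 14 + 13 + 12 + 11 + 10 + 9 + 8 + 7 + 6 + 5 + 4 + 3 + 2 + 1 + 0
= 1891

1891


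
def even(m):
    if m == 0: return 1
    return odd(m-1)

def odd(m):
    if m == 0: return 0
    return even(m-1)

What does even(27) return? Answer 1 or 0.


even(27) = odd(26)
odd(26) = even(25)
even(25) = odd(24)
odd(24) = even(23)
even(23) = odd(22)
odd(22) = even(21)
even(21) = odd(20)
odd(20) = even(19)
even(19) = odd(18)
odd(18) = even(17)
even(17) = odd(16)
odd(16) = even(15)
even(15) = odd(14)
odd(14) = even(13)
even(13) = odd(12)
odd(12) = even(11)
even(11) = odd(10)
odd(10) = even(9)
even(9) = odd(8)
odd(8) = even(7)
even(7) = odd(6)
odd(6) = even(5)
even(5) = odd(4)
odd(4) = even(3)
even(3) = odd(2)
odd(2) = even(1)
even(1) = odd(0)
odd(0) = 0  (base case)
Result: 0

0


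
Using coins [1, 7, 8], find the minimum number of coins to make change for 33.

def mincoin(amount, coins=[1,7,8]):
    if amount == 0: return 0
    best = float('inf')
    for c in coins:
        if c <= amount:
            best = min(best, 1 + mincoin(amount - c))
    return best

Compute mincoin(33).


Building up with DP:
mincoin(0) = 0
mincoin(1) = min(1+mincoin(0)=1+0=1) = 1
mincoin(2) = min(1+mincoin(1)=1+1=2) = 2
mincoin(3) = min(1+mincoin(2)=1+2=3) = 3
mincoin(4) = min(1+mincoin(3)=1+3=4) = 4
mincoin(5) = min(1+mincoin(4)=1+4=5) = 5
mincoin(6) = min(1+mincoin(5)=1+5=6) = 6
mincoin(7) = min(1+mincoin(6)=1+6=7, 1+mincoin(0)=1+0=1) = 1
mincoin(8) = min(1+mincoin(7)=1+1=2, 1+mincoin(1)=1+1=2, 1+mincoin(0)=1+0=1) = 1
mincoin(9) = min(1+mincoin(8)=1+1=2, 1+mincoin(2)=1+2=3, 1+mincoin(1)=1+1=2) = 2
mincoin(10) = min(1+mincoin(9)=1+2=3, 1+mincoin(3)=1+3=4, 1+mincoin(2)=1+2=3) = 3
mincoin(11) = min(1+mincoin(10)=1+3=4, 1+mincoin(4)=1+4=5, 1+mincoin(3)=1+3=4) = 4
mincoin(12) = min(1+mincoin(11)=1+4=5, 1+mincoin(5)=1+5=6, 1+mincoin(4)=1+4=5) = 5
mincoin(13) = min(1+mincoin(12)=1+5=6, 1+mincoin(6)=1+6=7, 1+mincoin(5)=1+5=6) = 6
mincoin(14) = min(1+mincoin(13)=1+6=7, 1+mincoin(7)=1+1=2, 1+mincoin(6)=1+6=7) = 2
mincoin(15) = min(1+mincoin(14)=1+2=3, 1+mincoin(8)=1+1=2, 1+mincoin(7)=1+1=2) = 2
mincoin(16) = min(1+mincoin(15)=1+2=3, 1+mincoin(9)=1+2=3, 1+mincoin(8)=1+1=2) = 2
mincoin(17) = min(1+mincoin(16)=1+2=3, 1+mincoin(10)=1+3=4, 1+mincoin(9)=1+2=3) = 3
mincoin(18) = min(1+mincoin(17)=1+3=4, 1+mincoin(11)=1+4=5, 1+mincoin(10)=1+3=4) = 4
mincoin(19) = min(1+mincoin(18)=1+4=5, 1+mincoin(12)=1+5=6, 1+mincoin(11)=1+4=5) = 5
mincoin(20) = min(1+mincoin(19)=1+5=6, 1+mincoin(13)=1+6=7, 1+mincoin(12)=1+5=6) = 6
mincoin(21) = min(1+mincoin(20)=1+6=7, 1+mincoin(14)=1+2=3, 1+mincoin(13)=1+6=7) = 3
mincoin(22) = min(1+mincoin(21)=1+3=4, 1+mincoin(15)=1+2=3, 1+mincoin(14)=1+2=3) = 3
mincoin(23) = min(1+mincoin(22)=1+3=4, 1+mincoin(16)=1+2=3, 1+mincoin(15)=1+2=3) = 3
mincoin(24) = min(1+mincoin(23)=1+3=4, 1+mincoin(17)=1+3=4, 1+mincoin(16)=1+2=3) = 3
mincoin(25) = min(1+mincoin(24)=1+3=4, 1+mincoin(18)=1+4=5, 1+mincoin(17)=1+3=4) = 4
mincoin(26) = min(1+mincoin(25)=1+4=5, 1+mincoin(19)=1+5=6, 1+mincoin(18)=1+4=5) = 5
mincoin(27) = min(1+mincoin(26)=1+5=6, 1+mincoin(20)=1+6=7, 1+mincoin(19)=1+5=6) = 6
mincoin(28) = min(1+mincoin(27)=1+6=7, 1+mincoin(21)=1+3=4, 1+mincoin(20)=1+6=7) = 4
mincoin(29) = min(1+mincoin(28)=1+4=5, 1+mincoin(22)=1+3=4, 1+mincoin(21)=1+3=4) = 4
mincoin(30) = min(1+mincoin(29)=1+4=5, 1+mincoin(23)=1+3=4, 1+mincoin(22)=1+3=4) = 4
mincoin(31) = min(1+mincoin(30)=1+4=5, 1+mincoin(24)=1+3=4, 1+mincoin(23)=1+3=4) = 4
mincoin(32) = min(1+mincoin(31)=1+4=5, 1+mincoin(25)=1+4=5, 1+mincoin(24)=1+3=4) = 4
mincoin(33) = min(1+mincoin(32)=1+4=5, 1+mincoin(26)=1+5=6, 1+mincoin(25)=1+4=5) = 5

5


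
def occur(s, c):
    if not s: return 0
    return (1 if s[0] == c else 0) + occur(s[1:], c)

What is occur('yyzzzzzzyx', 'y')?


s[0]='y' == 'y' -> 1
s[0]='y' == 'y' -> 1
s[0]='z' != 'y' -> 0
s[0]='z' != 'y' -> 0
s[0]='z' != 'y' -> 0
s[0]='z' != 'y' -> 0
s[0]='z' != 'y' -> 0
s[0]='z' != 'y' -> 0
s[0]='y' == 'y' -> 1
s[0]='x' != 'y' -> 0
Sum: 1 + 1 + 0 + 0 + 0 + 0 + 0 + 0 + 1 + 0 = 3

3


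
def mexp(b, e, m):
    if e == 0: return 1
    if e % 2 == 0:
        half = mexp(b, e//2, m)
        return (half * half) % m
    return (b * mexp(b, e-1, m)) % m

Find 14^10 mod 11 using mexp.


mexp(14, 10, 11): e is even, compute mexp(14, 5, 11)
  mexp(14, 5, 11): e is odd, compute mexp(14, 4, 11)
    mexp(14, 4, 11): e is even, compute mexp(14, 2, 11)
      mexp(14, 2, 11): e is even, compute mexp(14, 1, 11)
        mexp(14, 1, 11): e is odd, compute mexp(14, 0, 11)
          mexp(14, 0, 11) = 1
        (14 * 1) % 11 = 3
      half=3, (3*3) % 11 = 9
    half=9, (9*9) % 11 = 4
  (14 * 4) % 11 = 1
half=1, (1*1) % 11 = 1

1


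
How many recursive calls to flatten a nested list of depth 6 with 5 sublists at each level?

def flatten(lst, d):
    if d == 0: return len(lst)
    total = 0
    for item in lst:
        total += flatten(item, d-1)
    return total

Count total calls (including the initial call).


At depth 0 (root): 1 call
At depth 1: each of 1 parents calls flatten on 5 children = 5 calls
At depth 2: each of 5 parents calls flatten on 5 children = 25 calls
At depth 3: each of 25 parents calls flatten on 5 children = 125 calls
At depth 4: each of 125 parents calls flatten on 5 children = 625 calls
At depth 5: each of 625 parents calls flatten on 5 children = 3125 calls
At depth 6: each of 3125 parents calls flatten on 5 children = 15625 calls
Total: 1 + 5 + 25 + 125 + 625 + 3125 + 15625 = 19531

19531


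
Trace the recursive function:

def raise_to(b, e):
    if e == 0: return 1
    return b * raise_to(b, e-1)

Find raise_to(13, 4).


raise_to(13, 4)
= 13 * raise_to(13, 3)
= 13 * 13 * raise_to(13, 2)
= 13 * 13 * 13 * raise_to(13, 1)
= 13 * 13 * 13 * 13 * raise_to(13, 0)
= 13 * 13 * 13 * 13 * 1
= 28561

28561


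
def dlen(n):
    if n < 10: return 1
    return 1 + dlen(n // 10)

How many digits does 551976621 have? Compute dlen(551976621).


dlen(551976621) = 1 + dlen(55197662)
dlen(55197662) = 1 + dlen(5519766)
dlen(5519766) = 1 + dlen(551976)
dlen(551976) = 1 + dlen(55197)
dlen(55197) = 1 + dlen(5519)
dlen(5519) = 1 + dlen(551)
dlen(551) = 1 + dlen(55)
dlen(55) = 1 + dlen(5)
dlen(5) = 1  (base case: 5 < 10)
Unwinding: 1 + 1 + 1 + 1 + 1 + 1 + 1 + 1 + 1 = 9

9


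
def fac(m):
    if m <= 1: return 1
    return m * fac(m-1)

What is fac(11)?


fac(11)
= 11 * fac(10)
= 11 * 10 * fac(9)
= 11 * 10 * 9 * fac(8)
= 11 * 10 * 9 * 8 * fac(7)
= 11 * 10 * 9 * 8 * 7 * fac(6)
= 11 * 10 * 9 * 8 * 7 * 6 * fac(5)
= 11 * 10 * 9 * 8 * 7 * 6 * 5 * fac(4)
= 11 * 10 * 9 * 8 * 7 * 6 * 5 * 4 * fac(3)
= 11 * 10 * 9 * 8 * 7 * 6 * 5 * 4 * 3 * fac(2)
= 11 * 10 * 9 * 8 * 7 * 6 * 5 * 4 * 3 * 2 * fac(1)
= 11 * 10 * 9 * 8 * 7 * 6 * 5 * 4 * 3 * 2 * 1
= 39916800

39916800


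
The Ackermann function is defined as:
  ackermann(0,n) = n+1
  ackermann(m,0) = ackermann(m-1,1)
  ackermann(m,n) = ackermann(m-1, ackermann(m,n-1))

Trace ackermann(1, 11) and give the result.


ackermann(1, 11) = ackermann(0, ackermann(1, 10))
  ackermann(1, 10) = ackermann(0, ackermann(1, 9))
    ackermann(1, 9) = ackermann(0, ackermann(1, 8))
      ackermann(1, 8) = ackermann(0, ackermann(1, 7))
        ackermann(1, 7) = ackermann(0, ackermann(1, 6))
          ackermann(1, 6) = ackermann(0, ackermann(1, 5))
          ackermann(1, 5) = ackermann(0, ackermann(1, 4))
          ackermann(1, 4) = ackermann(0, ackermann(1, 3))
          ackermann(1, 3) = ackermann(0, ackermann(1, 2))
          ackermann(1, 2) = ackermann(0, ackermann(1, 1))
          ackermann(1, 1) = ackermann(0, ackermann(1, 0))
          ackermann(1, 0) = ackermann(0, 1)
          ackermann(0, 1) = 2
            = ackermann(0, 2)
          ackermann(0, 2) = 3
            = ackermann(0, 3)
          ackermann(0, 3) = 4
            = ackermann(0, 4)
          ackermann(0, 4) = 5
            = ackermann(0, 5)
          ackermann(0, 5) = 6
            = ackermann(0, 6)
          ackermann(0, 6) = 7
            = ackermann(0, 7)
          ackermann(0, 7) = 8
... (trace truncated)
Result: ackermann(1, 11) = 13

13


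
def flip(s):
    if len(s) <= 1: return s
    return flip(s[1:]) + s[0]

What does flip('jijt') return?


flip('jijt') = flip('ijt') + 'j'
flip('ijt') = flip('jt') + 'i'
flip('jt') = flip('t') + 'j'
flip('t') = 't'  (base case)
Concatenating: 't' + 'j' + 'i' + 'j' = 'tjij'

tjij


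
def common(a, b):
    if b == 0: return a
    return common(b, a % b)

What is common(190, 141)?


common(190, 141) = common(141, 49)
common(141, 49) = common(49, 43)
common(49, 43) = common(43, 6)
common(43, 6) = common(6, 1)
common(6, 1) = common(1, 0)
common(1, 0) = 1  (base case)

1


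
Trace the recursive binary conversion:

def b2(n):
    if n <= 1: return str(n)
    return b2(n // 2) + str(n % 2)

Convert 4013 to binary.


b2(4013) = b2(2006) + '1'
b2(2006) = b2(1003) + '0'
b2(1003) = b2(501) + '1'
b2(501) = b2(250) + '1'
b2(250) = b2(125) + '0'
b2(125) = b2(62) + '1'
b2(62) = b2(31) + '0'
b2(31) = b2(15) + '1'
b2(15) = b2(7) + '1'
b2(7) = b2(3) + '1'
b2(3) = b2(1) + '1'
b2(1) = '1'  (base case)
Concatenating: '1' + '1' + '1' + '1' + '1' + '0' + '1' + '0' + '1' + '1' + '0' + '1' = '111110101101'

111110101101


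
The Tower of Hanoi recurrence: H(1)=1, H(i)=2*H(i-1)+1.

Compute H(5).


H(5) = 2 * H(4) + 1
H(4) = 2 * H(3) + 1
H(3) = 2 * H(2) + 1
H(2) = 2 * H(1) + 1
H(1) = 1  (base case)
H(2) = 2 * 1 + 1 = 3
H(3) = 2 * 3 + 1 = 7
H(4) = 2 * 7 + 1 = 15
H(5) = 2 * 15 + 1 = 31

31


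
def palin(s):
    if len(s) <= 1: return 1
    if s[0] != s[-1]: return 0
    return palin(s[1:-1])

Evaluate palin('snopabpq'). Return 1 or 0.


palin('snopabpq'): s[0]='s' != s[-1]='q' -> return 0
Result: 0 (not a palindrome)

0


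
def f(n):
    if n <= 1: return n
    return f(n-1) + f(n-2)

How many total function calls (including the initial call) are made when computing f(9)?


Let C(n) = total calls for f(n)
C(0) = 1, C(1) = 1
C(2) = 1 + C(1) + C(0) = 1 + 1 + 1 = 3
C(3) = 1 + C(2) + C(1) = 1 + 3 + 1 = 5
C(4) = 1 + C(3) + C(2) = 1 + 5 + 3 = 9
C(5) = 1 + C(4) + C(3) = 1 + 9 + 5 = 15
C(6) = 1 + C(5) + C(4) = 1 + 15 + 9 = 25
C(7) = 1 + C(6) + C(5) = 1 + 25 + 15 = 41
C(8) = 1 + C(7) + C(6) = 1 + 41 + 25 = 67
C(9) = 1 + C(8) + C(7) = 1 + 67 + 41 = 109

109


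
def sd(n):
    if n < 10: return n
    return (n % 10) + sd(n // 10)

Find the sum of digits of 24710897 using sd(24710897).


sd(24710897) = 7 + sd(2471089)
sd(2471089) = 9 + sd(247108)
sd(247108) = 8 + sd(24710)
sd(24710) = 0 + sd(2471)
sd(2471) = 1 + sd(247)
sd(247) = 7 + sd(24)
sd(24) = 4 + sd(2)
sd(2) = 2  (base case)
Total: 7 + 9 + 8 + 0 + 1 + 7 + 4 + 2 = 38

38


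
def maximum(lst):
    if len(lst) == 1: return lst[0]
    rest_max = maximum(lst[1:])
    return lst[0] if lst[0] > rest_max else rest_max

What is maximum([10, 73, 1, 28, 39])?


maximum([10, 73, 1, 28, 39]): compare 10 with maximum([73, 1, 28, 39])
maximum([73, 1, 28, 39]): compare 73 with maximum([1, 28, 39])
maximum([1, 28, 39]): compare 1 with maximum([28, 39])
maximum([28, 39]): compare 28 with maximum([39])
maximum([39]) = 39  (base case)
Compare 28 with 39 -> 39
Compare 1 with 39 -> 39
Compare 73 with 39 -> 73
Compare 10 with 73 -> 73

73


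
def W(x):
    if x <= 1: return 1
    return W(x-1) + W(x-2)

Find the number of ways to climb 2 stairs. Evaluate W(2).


Building up from base cases:
W(0) = 1
W(1) = 1
W(2) = W(1) + W(0) = 1 + 1 = 2

2


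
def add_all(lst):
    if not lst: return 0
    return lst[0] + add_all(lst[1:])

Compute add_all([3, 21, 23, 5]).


add_all([3, 21, 23, 5]) = 3 + add_all([21, 23, 5])
add_all([21, 23, 5]) = 21 + add_all([23, 5])
add_all([23, 5]) = 23 + add_all([5])
add_all([5]) = 5 + add_all([])
add_all([]) = 0  (base case)
Total: 3 + 21 + 23 + 5 + 0 = 52

52


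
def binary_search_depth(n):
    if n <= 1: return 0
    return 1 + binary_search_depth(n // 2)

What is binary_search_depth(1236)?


1236 / 2 = 618
618 / 2 = 309
309 / 2 = 154
154 / 2 = 77
77 / 2 = 38
38 / 2 = 19
19 / 2 = 9
9 / 2 = 4
4 / 2 = 2
2 / 2 = 1
Reached 1 after 10 halvings

10


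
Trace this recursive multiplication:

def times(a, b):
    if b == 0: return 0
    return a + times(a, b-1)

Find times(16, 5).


times(16, 5) = 16 + times(16, 4)
times(16, 4) = 16 + times(16, 3)
times(16, 3) = 16 + times(16, 2)
times(16, 2) = 16 + times(16, 1)
times(16, 1) = 16 + times(16, 0)
times(16, 0) = 0  (base case)
Total: 16 + 16 + 16 + 16 + 16 + 0 = 80

80


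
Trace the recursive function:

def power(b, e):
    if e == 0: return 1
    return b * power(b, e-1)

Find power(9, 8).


power(9, 8)
= 9 * power(9, 7)
= 9 * 9 * power(9, 6)
= 9 * 9 * 9 * power(9, 5)
= 9 * 9 * 9 * 9 * power(9, 4)
= 9 * 9 * 9 * 9 * 9 * power(9, 3)
= 9 * 9 * 9 * 9 * 9 * 9 * power(9, 2)
= 9 * 9 * 9 * 9 * 9 * 9 * 9 * power(9, 1)
= 9 * 9 * 9 * 9 * 9 * 9 * 9 * 9 * power(9, 0)
= 9 * 9 * 9 * 9 * 9 * 9 * 9 * 9 * 1
= 43046721

43046721


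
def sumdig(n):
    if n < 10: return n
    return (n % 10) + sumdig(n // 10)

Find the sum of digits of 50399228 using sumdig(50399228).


sumdig(50399228) = 8 + sumdig(5039922)
sumdig(5039922) = 2 + sumdig(503992)
sumdig(503992) = 2 + sumdig(50399)
sumdig(50399) = 9 + sumdig(5039)
sumdig(5039) = 9 + sumdig(503)
sumdig(503) = 3 + sumdig(50)
sumdig(50) = 0 + sumdig(5)
sumdig(5) = 5  (base case)
Total: 8 + 2 + 2 + 9 + 9 + 3 + 0 + 5 = 38

38


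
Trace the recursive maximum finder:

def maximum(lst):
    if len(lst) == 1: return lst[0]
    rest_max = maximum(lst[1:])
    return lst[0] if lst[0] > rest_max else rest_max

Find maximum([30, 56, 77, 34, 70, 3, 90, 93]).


maximum([30, 56, 77, 34, 70, 3, 90, 93]): compare 30 with maximum([56, 77, 34, 70, 3, 90, 93])
maximum([56, 77, 34, 70, 3, 90, 93]): compare 56 with maximum([77, 34, 70, 3, 90, 93])
maximum([77, 34, 70, 3, 90, 93]): compare 77 with maximum([34, 70, 3, 90, 93])
maximum([34, 70, 3, 90, 93]): compare 34 with maximum([70, 3, 90, 93])
maximum([70, 3, 90, 93]): compare 70 with maximum([3, 90, 93])
maximum([3, 90, 93]): compare 3 with maximum([90, 93])
maximum([90, 93]): compare 90 with maximum([93])
maximum([93]) = 93  (base case)
Compare 90 with 93 -> 93
Compare 3 with 93 -> 93
Compare 70 with 93 -> 93
Compare 34 with 93 -> 93
Compare 77 with 93 -> 93
Compare 56 with 93 -> 93
Compare 30 with 93 -> 93

93


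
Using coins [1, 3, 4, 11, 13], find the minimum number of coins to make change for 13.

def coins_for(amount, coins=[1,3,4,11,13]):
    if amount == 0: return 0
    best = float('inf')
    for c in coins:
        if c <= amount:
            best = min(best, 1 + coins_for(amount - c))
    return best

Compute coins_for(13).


Building up with DP:
coins_for(0) = 0
coins_for(1) = min(1+coins_for(0)=1+0=1) = 1
coins_for(2) = min(1+coins_for(1)=1+1=2) = 2
coins_for(3) = min(1+coins_for(2)=1+2=3, 1+coins_for(0)=1+0=1) = 1
coins_for(4) = min(1+coins_for(3)=1+1=2, 1+coins_for(1)=1+1=2, 1+coins_for(0)=1+0=1) = 1
coins_for(5) = min(1+coins_for(4)=1+1=2, 1+coins_for(2)=1+2=3, 1+coins_for(1)=1+1=2) = 2
coins_for(6) = min(1+coins_for(5)=1+2=3, 1+coins_for(3)=1+1=2, 1+coins_for(2)=1+2=3) = 2
coins_for(7) = min(1+coins_for(6)=1+2=3, 1+coins_for(4)=1+1=2, 1+coins_for(3)=1+1=2) = 2
coins_for(8) = min(1+coins_for(7)=1+2=3, 1+coins_for(5)=1+2=3, 1+coins_for(4)=1+1=2) = 2
coins_for(9) = min(1+coins_for(8)=1+2=3, 1+coins_for(6)=1+2=3, 1+coins_for(5)=1+2=3) = 3
coins_for(10) = min(1+coins_for(9)=1+3=4, 1+coins_for(7)=1+2=3, 1+coins_for(6)=1+2=3) = 3
coins_for(11) = min(1+coins_for(10)=1+3=4, 1+coins_for(8)=1+2=3, 1+coins_for(7)=1+2=3, 1+coins_for(0)=1+0=1) = 1
coins_for(12) = min(1+coins_for(11)=1+1=2, 1+coins_for(9)=1+3=4, 1+coins_for(8)=1+2=3, 1+coins_for(1)=1+1=2) = 2
coins_for(13) = min(1+coins_for(12)=1+2=3, 1+coins_for(10)=1+3=4, 1+coins_for(9)=1+3=4, 1+coins_for(2)=1+2=3, 1+coins_for(0)=1+0=1) = 1

1


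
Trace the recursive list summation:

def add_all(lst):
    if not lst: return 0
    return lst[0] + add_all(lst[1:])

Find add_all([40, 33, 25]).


add_all([40, 33, 25]) = 40 + add_all([33, 25])
add_all([33, 25]) = 33 + add_all([25])
add_all([25]) = 25 + add_all([])
add_all([]) = 0  (base case)
Total: 40 + 33 + 25 + 0 = 98

98


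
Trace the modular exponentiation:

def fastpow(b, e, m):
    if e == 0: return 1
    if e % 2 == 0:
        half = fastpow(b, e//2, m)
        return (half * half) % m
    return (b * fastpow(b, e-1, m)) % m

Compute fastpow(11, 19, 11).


fastpow(11, 19, 11): e is odd, compute fastpow(11, 18, 11)
  fastpow(11, 18, 11): e is even, compute fastpow(11, 9, 11)
    fastpow(11, 9, 11): e is odd, compute fastpow(11, 8, 11)
      fastpow(11, 8, 11): e is even, compute fastpow(11, 4, 11)
        fastpow(11, 4, 11): e is even, compute fastpow(11, 2, 11)
          fastpow(11, 2, 11): e is even, compute fastpow(11, 1, 11)
          fastpow(11, 1, 11): e is odd, compute fastpow(11, 0, 11)
          fastpow(11, 0, 11) = 1
          (11 * 1) % 11 = 0
          half=0, (0*0) % 11 = 0
        half=0, (0*0) % 11 = 0
      half=0, (0*0) % 11 = 0
    (11 * 0) % 11 = 0
  half=0, (0*0) % 11 = 0
(11 * 0) % 11 = 0

0


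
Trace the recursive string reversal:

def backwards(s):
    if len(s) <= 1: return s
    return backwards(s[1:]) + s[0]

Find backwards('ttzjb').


backwards('ttzjb') = backwards('tzjb') + 't'
backwards('tzjb') = backwards('zjb') + 't'
backwards('zjb') = backwards('jb') + 'z'
backwards('jb') = backwards('b') + 'j'
backwards('b') = 'b'  (base case)
Concatenating: 'b' + 'j' + 'z' + 't' + 't' = 'bjztt'

bjztt


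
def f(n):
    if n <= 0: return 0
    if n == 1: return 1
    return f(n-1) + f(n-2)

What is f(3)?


Computing f(3) bottom-up:
f(0) = 0
f(1) = 1
f(2) = f(1) + f(0) = 1 + 0 = 1
f(3) = f(2) + f(1) = 1 + 1 = 2

2


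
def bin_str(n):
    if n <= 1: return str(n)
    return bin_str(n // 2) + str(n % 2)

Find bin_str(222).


bin_str(222) = bin_str(111) + '0'
bin_str(111) = bin_str(55) + '1'
bin_str(55) = bin_str(27) + '1'
bin_str(27) = bin_str(13) + '1'
bin_str(13) = bin_str(6) + '1'
bin_str(6) = bin_str(3) + '0'
bin_str(3) = bin_str(1) + '1'
bin_str(1) = '1'  (base case)
Concatenating: '1' + '1' + '0' + '1' + '1' + '1' + '1' + '0' = '11011110'

11011110


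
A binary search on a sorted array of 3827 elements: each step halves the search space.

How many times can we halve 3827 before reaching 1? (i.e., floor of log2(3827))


3827 / 2 = 1913
1913 / 2 = 956
956 / 2 = 478
478 / 2 = 239
239 / 2 = 119
119 / 2 = 59
59 / 2 = 29
29 / 2 = 14
14 / 2 = 7
7 / 2 = 3
3 / 2 = 1
Reached 1 after 11 halvings

11


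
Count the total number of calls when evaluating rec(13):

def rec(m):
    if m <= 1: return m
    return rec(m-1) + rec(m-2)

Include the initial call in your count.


Let C(n) = total calls for rec(n)
C(0) = 1, C(1) = 1
C(2) = 1 + C(1) + C(0) = 1 + 1 + 1 = 3
C(3) = 1 + C(2) + C(1) = 1 + 3 + 1 = 5
C(4) = 1 + C(3) + C(2) = 1 + 5 + 3 = 9
C(5) = 1 + C(4) + C(3) = 1 + 9 + 5 = 15
C(6) = 1 + C(5) + C(4) = 1 + 15 + 9 = 25
C(7) = 1 + C(6) + C(5) = 1 + 25 + 15 = 41
C(8) = 1 + C(7) + C(6) = 1 + 41 + 25 = 67
C(9) = 1 + C(8) + C(7) = 1 + 67 + 41 = 109
C(10) = 1 + C(9) + C(8) = 1 + 109 + 67 = 177
C(11) = 1 + C(10) + C(9) = 1 + 177 + 109 = 287
C(12) = 1 + C(11) + C(10) = 1 + 287 + 177 = 465
C(13) = 1 + C(12) + C(11) = 1 + 465 + 287 = 753

753


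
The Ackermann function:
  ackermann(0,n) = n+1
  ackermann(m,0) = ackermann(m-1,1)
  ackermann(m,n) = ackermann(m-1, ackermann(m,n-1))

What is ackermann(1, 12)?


ackermann(1, 12) = ackermann(0, ackermann(1, 11))
  ackermann(1, 11) = ackermann(0, ackermann(1, 10))
    ackermann(1, 10) = ackermann(0, ackermann(1, 9))
      ackermann(1, 9) = ackermann(0, ackermann(1, 8))
        ackermann(1, 8) = ackermann(0, ackermann(1, 7))
          ackermann(1, 7) = ackermann(0, ackermann(1, 6))
          ackermann(1, 6) = ackermann(0, ackermann(1, 5))
          ackermann(1, 5) = ackermann(0, ackermann(1, 4))
          ackermann(1, 4) = ackermann(0, ackermann(1, 3))
          ackermann(1, 3) = ackermann(0, ackermann(1, 2))
          ackermann(1, 2) = ackermann(0, ackermann(1, 1))
          ackermann(1, 1) = ackermann(0, ackermann(1, 0))
          ackermann(1, 0) = ackermann(0, 1)
          ackermann(0, 1) = 2
            = ackermann(0, 2)
          ackermann(0, 2) = 3
            = ackermann(0, 3)
          ackermann(0, 3) = 4
            = ackermann(0, 4)
          ackermann(0, 4) = 5
            = ackermann(0, 5)
          ackermann(0, 5) = 6
            = ackermann(0, 6)
          ackermann(0, 6) = 7
            = ackermann(0, 7)
... (trace truncated)
Result: ackermann(1, 12) = 14

14


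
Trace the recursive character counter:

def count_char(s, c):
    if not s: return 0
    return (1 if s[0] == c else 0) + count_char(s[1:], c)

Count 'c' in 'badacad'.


s[0]='b' != 'c' -> 0
s[0]='a' != 'c' -> 0
s[0]='d' != 'c' -> 0
s[0]='a' != 'c' -> 0
s[0]='c' == 'c' -> 1
s[0]='a' != 'c' -> 0
s[0]='d' != 'c' -> 0
Sum: 0 + 0 + 0 + 0 + 1 + 0 + 0 = 1

1


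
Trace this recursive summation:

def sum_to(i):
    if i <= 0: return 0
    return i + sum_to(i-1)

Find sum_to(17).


sum_to(17)
= 17 + 16 + 15 + 14 + 13 + 12 + 11 + 10 + 9 + 8 + 7 + 6 + 5 + 4 + 3 + 2 + 1 + sum_to(0)
= 17 + 16 + 15 + 14 + 13 + 12 + 11 + 10 + 9 + 8 + 7 + 6 + 5 + 4 + 3 + 2 + 1 + 0
= 153

153


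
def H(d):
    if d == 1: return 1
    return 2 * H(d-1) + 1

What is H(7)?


H(7) = 2 * H(6) + 1
H(6) = 2 * H(5) + 1
H(5) = 2 * H(4) + 1
H(4) = 2 * H(3) + 1
H(3) = 2 * H(2) + 1
H(2) = 2 * H(1) + 1
H(1) = 1  (base case)
H(2) = 2 * 1 + 1 = 3
H(3) = 2 * 3 + 1 = 7
H(4) = 2 * 7 + 1 = 15
H(5) = 2 * 15 + 1 = 31
H(6) = 2 * 31 + 1 = 63
H(7) = 2 * 63 + 1 = 127

127


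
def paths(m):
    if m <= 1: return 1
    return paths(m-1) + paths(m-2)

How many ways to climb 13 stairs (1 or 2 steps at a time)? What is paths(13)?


Building up from base cases:
paths(0) = 1
paths(1) = 1
paths(2) = paths(1) + paths(0) = 1 + 1 = 2
paths(3) = paths(2) + paths(1) = 2 + 1 = 3
paths(4) = paths(3) + paths(2) = 3 + 2 = 5
paths(5) = paths(4) + paths(3) = 5 + 3 = 8
paths(6) = paths(5) + paths(4) = 8 + 5 = 13
paths(7) = paths(6) + paths(5) = 13 + 8 = 21
paths(8) = paths(7) + paths(6) = 21 + 13 = 34
paths(9) = paths(8) + paths(7) = 34 + 21 = 55
paths(10) = paths(9) + paths(8) = 55 + 34 = 89
paths(11) = paths(10) + paths(9) = 89 + 55 = 144
paths(12) = paths(11) + paths(10) = 144 + 89 = 233
paths(13) = paths(12) + paths(11) = 233 + 144 = 377

377


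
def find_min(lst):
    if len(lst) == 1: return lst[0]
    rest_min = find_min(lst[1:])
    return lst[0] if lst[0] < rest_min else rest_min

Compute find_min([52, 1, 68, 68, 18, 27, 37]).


find_min([52, 1, 68, 68, 18, 27, 37]): compare 52 with find_min([1, 68, 68, 18, 27, 37])
find_min([1, 68, 68, 18, 27, 37]): compare 1 with find_min([68, 68, 18, 27, 37])
find_min([68, 68, 18, 27, 37]): compare 68 with find_min([68, 18, 27, 37])
find_min([68, 18, 27, 37]): compare 68 with find_min([18, 27, 37])
find_min([18, 27, 37]): compare 18 with find_min([27, 37])
find_min([27, 37]): compare 27 with find_min([37])
find_min([37]) = 37  (base case)
Compare 27 with 37 -> 27
Compare 18 with 27 -> 18
Compare 68 with 18 -> 18
Compare 68 with 18 -> 18
Compare 1 with 18 -> 1
Compare 52 with 1 -> 1

1


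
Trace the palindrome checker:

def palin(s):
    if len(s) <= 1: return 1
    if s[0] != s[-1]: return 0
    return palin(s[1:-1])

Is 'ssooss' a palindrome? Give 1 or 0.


palin('ssooss'): s[0]='s' == s[-1]='s' -> check palin('soos')
palin('soos'): s[0]='s' == s[-1]='s' -> check palin('oo')
palin('oo'): s[0]='o' == s[-1]='o' -> check palin('')
palin(''): len <= 1 -> return 1  (base case)
Result: 1 (palindrome)

1


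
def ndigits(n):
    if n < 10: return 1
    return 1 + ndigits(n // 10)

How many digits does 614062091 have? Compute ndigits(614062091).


ndigits(614062091) = 1 + ndigits(61406209)
ndigits(61406209) = 1 + ndigits(6140620)
ndigits(6140620) = 1 + ndigits(614062)
ndigits(614062) = 1 + ndigits(61406)
ndigits(61406) = 1 + ndigits(6140)
ndigits(6140) = 1 + ndigits(614)
ndigits(614) = 1 + ndigits(61)
ndigits(61) = 1 + ndigits(6)
ndigits(6) = 1  (base case: 6 < 10)
Unwinding: 1 + 1 + 1 + 1 + 1 + 1 + 1 + 1 + 1 = 9

9


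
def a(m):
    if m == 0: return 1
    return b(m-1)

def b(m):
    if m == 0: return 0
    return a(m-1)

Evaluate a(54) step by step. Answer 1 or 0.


a(54) = b(53)
b(53) = a(52)
a(52) = b(51)
b(51) = a(50)
a(50) = b(49)
b(49) = a(48)
a(48) = b(47)
b(47) = a(46)
a(46) = b(45)
b(45) = a(44)
a(44) = b(43)
b(43) = a(42)
a(42) = b(41)
b(41) = a(40)
a(40) = b(39)
b(39) = a(38)
a(38) = b(37)
b(37) = a(36)
a(36) = b(35)
b(35) = a(34)
a(34) = b(33)
b(33) = a(32)
a(32) = b(31)
b(31) = a(30)
a(30) = b(29)
b(29) = a(28)
a(28) = b(27)
b(27) = a(26)
a(26) = b(25)
b(25) = a(24)
a(24) = b(23)
b(23) = a(22)
a(22) = b(21)
b(21) = a(20)
a(20) = b(19)
b(19) = a(18)
a(18) = b(17)
b(17) = a(16)
a(16) = b(15)
b(15) = a(14)
a(14) = b(13)
b(13) = a(12)
a(12) = b(11)
b(11) = a(10)
a(10) = b(9)
b(9) = a(8)
a(8) = b(7)
b(7) = a(6)
a(6) = b(5)
b(5) = a(4)
a(4) = b(3)
b(3) = a(2)
a(2) = b(1)
b(1) = a(0)
a(0) = 1  (base case)
Result: 1

1


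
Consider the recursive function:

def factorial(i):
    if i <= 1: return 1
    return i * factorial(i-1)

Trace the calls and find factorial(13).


factorial(13)
= 13 * factorial(12)
= 13 * 12 * factorial(11)
= 13 * 12 * 11 * factorial(10)
= 13 * 12 * 11 * 10 * factorial(9)
= 13 * 12 * 11 * 10 * 9 * factorial(8)
= 13 * 12 * 11 * 10 * 9 * 8 * factorial(7)
= 13 * 12 * 11 * 10 * 9 * 8 * 7 * factorial(6)
= 13 * 12 * 11 * 10 * 9 * 8 * 7 * 6 * factorial(5)
= 13 * 12 * 11 * 10 * 9 * 8 * 7 * 6 * 5 * factorial(4)
= 13 * 12 * 11 * 10 * 9 * 8 * 7 * 6 * 5 * 4 * factorial(3)
= 13 * 12 * 11 * 10 * 9 * 8 * 7 * 6 * 5 * 4 * 3 * factorial(2)
= 13 * 12 * 11 * 10 * 9 * 8 * 7 * 6 * 5 * 4 * 3 * 2 * factorial(1)
= 13 * 12 * 11 * 10 * 9 * 8 * 7 * 6 * 5 * 4 * 3 * 2 * 1
= 6227020800

6227020800
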